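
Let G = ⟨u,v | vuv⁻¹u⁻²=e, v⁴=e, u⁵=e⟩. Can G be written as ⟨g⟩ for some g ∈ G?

Every cyclic group is abelian. But u·v = uv while v·u = u²v, so u·v ≠ v·u and G is not abelian. Hence G is not cyclic.

Answer: No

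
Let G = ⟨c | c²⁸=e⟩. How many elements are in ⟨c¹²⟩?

|⟨c¹²⟩| equals the order of c¹². Compute successive powers until reaching e:
  (c¹²)¹ = c¹², (c¹²)² = c²⁴, (c¹²)³ = c⁸, (c¹²)⁴ = c²⁰, (c¹²)⁵ = c⁴, (c¹²)⁶ = c¹⁶, (c¹²)⁷ = e.
The smallest positive k with (c¹²)ᵏ = e is 7, so |⟨c¹²⟩| = 7.

Answer: 7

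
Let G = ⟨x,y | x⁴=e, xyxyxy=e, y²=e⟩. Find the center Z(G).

An element z ∈ Z(G) iff z commutes with every generator.
For example e is central: e·x = x = x·e; e·y = y = y·e.
Whereas x ∉ Z(G) since x·y = xy ≠ yx = y·x.
Checking each of the 24 elements this way gives Z(G) = {e}, of order 1.

Answer: {e}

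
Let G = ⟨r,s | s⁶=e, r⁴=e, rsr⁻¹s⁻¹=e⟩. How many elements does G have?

Enumerate words in the generators, reducing via the relations: the distinct elements are
  {e, r, s, rs, r², r³, s², s³, s⁴, s⁵, rs², rs³, rs⁴, rs⁵, r²s, r³s, r²s², r²s³, r²s⁴, r²s⁵, r³s², r³s³, r³s⁴, r³s⁵}.
No further products give new elements, so |G| = 24.

Answer: 24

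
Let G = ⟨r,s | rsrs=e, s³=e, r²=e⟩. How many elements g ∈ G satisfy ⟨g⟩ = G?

⟨g⟩ = G would require ord(g) = |G| = 6, but the maximum element order in G is 3 < 6. So G is not cyclic and no single element generates it: the count is 0.

Answer: 0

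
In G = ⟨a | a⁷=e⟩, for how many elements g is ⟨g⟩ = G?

G is cyclic of order 7. An element generates G iff its order is 7, and a cyclic group of order 7 has exactly φ(7) = 6 such elements.

Answer: 6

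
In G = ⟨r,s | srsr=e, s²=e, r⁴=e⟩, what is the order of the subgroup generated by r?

|⟨r⟩| equals the order of r. Compute successive powers until reaching e:
  r¹ = r, r² = r², r³ = r³, r⁴ = e.
The smallest positive k with rᵏ = e is 4, so |⟨r⟩| = 4.

Answer: 4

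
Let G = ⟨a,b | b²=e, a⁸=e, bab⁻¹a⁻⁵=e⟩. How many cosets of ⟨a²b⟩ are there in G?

First find ord(a²b) by computing successive powers:
  (a²b)¹ = a²b, (a²b)² = a⁴, (a²b)³ = a⁶b, (a²b)⁴ = e.
So |⟨a²b⟩| = ord(a²b) = 4. With |G| = 16, by Lagrange [G : ⟨a²b⟩] = 16/4 = 4.

Answer: 4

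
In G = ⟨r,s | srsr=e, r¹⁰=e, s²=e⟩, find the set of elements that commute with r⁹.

⟨r⁹⟩ ⊆ C_G(r⁹) since powers of r⁹ commute with r⁹; so |C_G(r⁹)| ≥ |⟨r⁹⟩| = 10.
By orbit–stabilizer, |C_G(r⁹)| = |G| / |conj. class of r⁹| = 20 / 2 = 10.
The 10 elements commuting with r⁹ are {e, r, r², r³, r⁴, r⁵, r⁶, r⁷, r⁸, r⁹}.

Answer: {e, r, r², r³, r⁴, r⁵, r⁶, r⁷, r⁸, r⁹}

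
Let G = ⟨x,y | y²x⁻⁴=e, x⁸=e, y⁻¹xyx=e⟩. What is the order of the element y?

Compute successive powers until reaching e:
  y¹ = y, y² = x⁴, y³ = y⁻¹, y⁴ = e.
The smallest positive k with yᵏ = e is 4.

Answer: 4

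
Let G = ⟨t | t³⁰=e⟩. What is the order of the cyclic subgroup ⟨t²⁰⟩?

|⟨t²⁰⟩| equals the order of t²⁰. Compute successive powers until reaching e:
  (t²⁰)¹ = t²⁰, (t²⁰)² = t¹⁰, (t²⁰)³ = e.
The smallest positive k with (t²⁰)ᵏ = e is 3, so |⟨t²⁰⟩| = 3.

Answer: 3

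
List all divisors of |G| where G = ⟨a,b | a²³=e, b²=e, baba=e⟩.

|G| = 46 = 2 · 23. By Lagrange's theorem the order of any subgroup divides 46; the divisors of 46 are 1, 2, 23, 46.

Answer: 1, 2, 23, 46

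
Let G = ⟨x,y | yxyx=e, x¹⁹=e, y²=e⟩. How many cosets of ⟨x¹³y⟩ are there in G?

First find ord(x¹³y) by computing successive powers:
  (x¹³y)¹ = x¹³y, (x¹³y)² = e.
So |⟨x¹³y⟩| = ord(x¹³y) = 2. With |G| = 38, by Lagrange [G : ⟨x¹³y⟩] = 38/2 = 19.

Answer: 19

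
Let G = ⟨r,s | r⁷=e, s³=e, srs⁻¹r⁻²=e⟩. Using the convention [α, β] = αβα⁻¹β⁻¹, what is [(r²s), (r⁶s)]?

[(r²s), (r⁶s)] = (r²s)·(r⁶s)·(r²s)⁻¹·(r⁶s)⁻¹.
  (r²s) · (r⁶s) = s²
  (s²) · (r⁶s²) = r³s
  (r³s) · (r⁴s²) = r⁴

Answer: r⁴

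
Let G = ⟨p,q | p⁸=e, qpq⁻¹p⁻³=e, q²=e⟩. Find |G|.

Enumerate words in the generators, reducing via the relations: the distinct elements are
  {e, p, q, pq, p², p³, p⁴, p⁵, p⁶, p⁷, p²q, p³q, p⁴q, p⁵q, p⁶q, p⁷q}.
No further products give new elements, so |G| = 16.

Answer: 16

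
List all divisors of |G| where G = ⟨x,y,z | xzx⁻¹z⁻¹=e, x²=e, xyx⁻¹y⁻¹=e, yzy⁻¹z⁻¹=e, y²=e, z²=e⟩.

|G| = 8 = 2³. By Lagrange's theorem the order of any subgroup divides 8; the divisors of 8 are 1, 2, 4, 8.

Answer: 1, 2, 4, 8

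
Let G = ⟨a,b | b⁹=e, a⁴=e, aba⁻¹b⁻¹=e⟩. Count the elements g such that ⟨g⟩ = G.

G is cyclic of order 36. An element generates G iff its order is 36, and a cyclic group of order 36 has exactly φ(36) = 12 such elements.

Answer: 12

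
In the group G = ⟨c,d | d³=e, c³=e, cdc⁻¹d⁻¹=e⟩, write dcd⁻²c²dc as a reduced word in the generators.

Multiply left to right, reducing at each step:
  d · c = cd
  (cd) · d⁻² = cd²
  (cd²) · c² = d²
  (d²) · d = e
  e · c = c

Answer: c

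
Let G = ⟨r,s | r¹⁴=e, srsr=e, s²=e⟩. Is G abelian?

r·s = rs but s·r = r¹³s, so r·s ≠ s·r and G is not abelian.

Answer: No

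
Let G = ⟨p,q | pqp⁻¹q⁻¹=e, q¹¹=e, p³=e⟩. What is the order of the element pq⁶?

Compute successive powers until reaching e:
  (pq⁶)¹ = pq⁶, (pq⁶)² = p²q, (pq⁶)³ = q⁷, (pq⁶)⁴ = pq², (pq⁶)⁵ = p²q⁸, (pq⁶)⁶ = q³, (pq⁶)⁷ = pq⁹, (pq⁶)⁸ = p²q⁴, (pq⁶)⁹ = q¹⁰, (pq⁶)¹⁰ = pq⁵, (pq⁶)¹¹ = p², (pq⁶)¹² = q⁶, (pq⁶)¹³ = pq, (pq⁶)¹⁴ = p²q⁷, (pq⁶)¹⁵ = q², (pq⁶)¹⁶ = pq⁸, (pq⁶)¹⁷ = p²q³, (pq⁶)¹⁸ = q⁹, (pq⁶)¹⁹ = pq⁴, (pq⁶)²⁰ = p²q¹⁰, (pq⁶)²¹ = q⁵, (pq⁶)²² = p, (pq⁶)²³ = p²q⁶, (pq⁶)²⁴ = q, (pq⁶)²⁵ = pq⁷, (pq⁶)²⁶ = p²q², (pq⁶)²⁷ = q⁸, (pq⁶)²⁸ = pq³, (pq⁶)²⁹ = p²q⁹, (pq⁶)³⁰ = q⁴, (pq⁶)³¹ = pq¹⁰, (pq⁶)³² = p²q⁵, (pq⁶)³³ = e.
The smallest positive k with (pq⁶)ᵏ = e is 33.

Answer: 33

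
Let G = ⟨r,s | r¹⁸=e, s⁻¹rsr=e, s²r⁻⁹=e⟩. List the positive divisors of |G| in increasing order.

|G| = 36 = 2² · 3². By Lagrange's theorem the order of any subgroup divides 36; the divisors of 36 are 1, 2, 3, 4, 6, 9, 12, 18, 36.

Answer: 1, 2, 3, 4, 6, 9, 12, 18, 36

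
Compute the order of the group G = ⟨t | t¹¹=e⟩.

G is generated by a single element, so G is cyclic. The relator gives t¹¹ = e and no smaller power is forced to be e, so the 11 powers {e, t, t², t³, t⁴, t⁵, t⁶, t⁷, t⁸, t⁹, t¹⁰} are distinct. Hence |G| = 11.

Answer: 11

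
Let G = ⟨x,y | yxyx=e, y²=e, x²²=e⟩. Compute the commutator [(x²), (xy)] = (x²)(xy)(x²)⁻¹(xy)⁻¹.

[(x²), (xy)] = (x²)·(xy)·(x²)⁻¹·(xy)⁻¹.
  (x²) · (xy) = x³y
  (x³y) · (x²⁰) = x⁵y
  (x⁵y) · (xy) = x⁴

Answer: x⁴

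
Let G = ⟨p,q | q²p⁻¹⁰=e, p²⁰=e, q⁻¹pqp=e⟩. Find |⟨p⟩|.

|⟨p⟩| equals the order of p. Compute successive powers until reaching e:
  p¹ = p, p² = p², p³ = p³, p⁴ = p⁴, p⁵ = p⁵, p⁶ = p⁶, p⁷ = p⁷, p⁸ = p⁸, p⁹ = p⁹, p¹⁰ = p¹⁰, p¹¹ = p¹¹, p¹² = p¹², p¹³ = p¹³, p¹⁴ = p¹⁴, p¹⁵ = p¹⁵, p¹⁶ = p¹⁶, p¹⁷ = p¹⁷, p¹⁸ = p¹⁸, p¹⁹ = p¹⁹, p²⁰ = e.
The smallest positive k with pᵏ = e is 20, so |⟨p⟩| = 20.

Answer: 20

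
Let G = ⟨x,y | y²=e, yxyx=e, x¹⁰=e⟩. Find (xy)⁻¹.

The order of (xy) is 2 (smallest k with (xy)ᵏ = e), so (xy)⁻¹ = (xy)¹ = xy.
Check: (xy) · (xy) → (xy) · x = y;   y · y = e, giving e as required.

Answer: xy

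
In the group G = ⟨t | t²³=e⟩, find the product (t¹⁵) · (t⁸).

Compute (t¹⁵) · (t⁸) by multiplying left to right and reducing via the relations at each step:
  (t¹⁵) · t⁸ = e

Answer: e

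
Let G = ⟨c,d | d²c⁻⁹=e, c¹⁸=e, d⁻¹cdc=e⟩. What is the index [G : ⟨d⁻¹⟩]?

First find ord(d⁻¹) by computing successive powers:
  (d⁻¹)¹ = d⁻¹, (d⁻¹)² = c⁹, (d⁻¹)³ = d, (d⁻¹)⁴ = e.
So |⟨d⁻¹⟩| = ord(d⁻¹) = 4. With |G| = 36, by Lagrange [G : ⟨d⁻¹⟩] = 36/4 = 9.

Answer: 9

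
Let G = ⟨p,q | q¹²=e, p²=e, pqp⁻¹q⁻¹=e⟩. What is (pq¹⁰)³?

Compute successive powers of (pq¹⁰), reducing at each step:
  (pq¹⁰)²: (pq¹⁰) · p = q¹⁰;   (q¹⁰) · q¹⁰ = q⁸
  (pq¹⁰)³: (q⁸) · p = pq⁸;   (pq⁸) · q¹⁰ = pq⁶

Answer: pq⁶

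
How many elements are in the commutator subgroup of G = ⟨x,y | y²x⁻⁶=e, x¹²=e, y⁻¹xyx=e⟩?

G' = [G, G] is generated by all commutators. The generator-pair commutators are: [x, y] = x².
The subgroup they normally generate is {e, x², x⁴, x⁶, x⁸, x¹⁰}, of order 6.
Check: |G/G'| = 24/6 = 4 is the order of the abelianisation.

Answer: 6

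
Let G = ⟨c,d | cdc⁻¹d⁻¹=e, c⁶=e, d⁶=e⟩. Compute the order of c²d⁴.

Compute successive powers until reaching e:
  (c²d⁴)¹ = c²d⁴, (c²d⁴)² = c⁴d², (c²d⁴)³ = e.
The smallest positive k with (c²d⁴)ᵏ = e is 3.

Answer: 3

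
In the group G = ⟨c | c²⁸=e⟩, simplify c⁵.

Compute successive powers of c, reducing at each step:
  c²: c · c = c²
  c³: (c²) · c = c³
  c⁴: (c³) · c = c⁴
  c⁵: (c⁴) · c = c⁵

Answer: c⁵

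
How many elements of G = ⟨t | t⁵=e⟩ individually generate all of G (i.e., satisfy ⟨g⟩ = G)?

G is cyclic of order 5. An element generates G iff its order is 5, and a cyclic group of order 5 has exactly φ(5) = 4 such elements.

Answer: 4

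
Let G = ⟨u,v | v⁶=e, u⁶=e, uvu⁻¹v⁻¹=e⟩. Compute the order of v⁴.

Compute successive powers until reaching e:
  (v⁴)¹ = v⁴, (v⁴)² = v², (v⁴)³ = e.
The smallest positive k with (v⁴)ᵏ = e is 3.

Answer: 3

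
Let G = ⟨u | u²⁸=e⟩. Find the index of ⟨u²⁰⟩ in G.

First find ord(u²⁰) by computing successive powers:
  (u²⁰)¹ = u²⁰, (u²⁰)² = u¹², (u²⁰)³ = u⁴, (u²⁰)⁴ = u²⁴, (u²⁰)⁵ = u¹⁶, (u²⁰)⁶ = u⁸, (u²⁰)⁷ = e.
So |⟨u²⁰⟩| = ord(u²⁰) = 7. With |G| = 28, by Lagrange [G : ⟨u²⁰⟩] = 28/7 = 4.

Answer: 4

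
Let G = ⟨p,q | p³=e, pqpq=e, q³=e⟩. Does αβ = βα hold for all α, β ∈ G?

p·q = pq but q·p = p²q², so p·q ≠ q·p and G is not abelian.

Answer: No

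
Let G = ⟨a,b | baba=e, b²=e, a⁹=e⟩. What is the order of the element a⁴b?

Compute successive powers until reaching e:
  (a⁴b)¹ = a⁴b, (a⁴b)² = e.
The smallest positive k with (a⁴b)ᵏ = e is 2.

Answer: 2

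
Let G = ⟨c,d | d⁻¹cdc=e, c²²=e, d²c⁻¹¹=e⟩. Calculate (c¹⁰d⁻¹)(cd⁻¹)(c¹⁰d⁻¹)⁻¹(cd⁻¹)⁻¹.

[(c¹⁰d⁻¹), (cd⁻¹)] = (c¹⁰d⁻¹)·(cd⁻¹)·(c¹⁰d⁻¹)⁻¹·(cd⁻¹)⁻¹.
  (c¹⁰d⁻¹) · (cd⁻¹) = c²⁰
  (c²⁰) · (c¹⁰d) = c⁸d
  (c⁸d) · (cd) = c¹⁸

Answer: c¹⁸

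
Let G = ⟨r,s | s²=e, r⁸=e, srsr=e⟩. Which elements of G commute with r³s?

⟨r³s⟩ ⊆ C_G(r³s) since powers of r³s commute with r³s; so |C_G(r³s)| ≥ |⟨r³s⟩| = 2.
By orbit–stabilizer, |C_G(r³s)| = |G| / |conj. class of r³s| = 16 / 4 = 4.
The 4 elements commuting with r³s are {e, r⁴, r⁷s, r³s}.

Answer: {e, r⁴, r⁷s, r³s}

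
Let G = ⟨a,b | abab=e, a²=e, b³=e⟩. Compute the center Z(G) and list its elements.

An element z ∈ Z(G) iff z commutes with every generator.
For example e is central: e·a = a = a·e; e·b = b = b·e.
Whereas a ∉ Z(G) since a·b = ab ≠ ab² = b·a.
Checking each of the 6 elements this way gives Z(G) = {e}, of order 1.

Answer: {e}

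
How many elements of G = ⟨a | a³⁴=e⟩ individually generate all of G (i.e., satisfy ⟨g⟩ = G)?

G is cyclic of order 34. An element generates G iff its order is 34, and a cyclic group of order 34 has exactly φ(34) = 16 such elements.

Answer: 16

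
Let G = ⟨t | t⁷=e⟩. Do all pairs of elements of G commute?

G has a single generator, so G is cyclic and hence abelian.

Answer: Yes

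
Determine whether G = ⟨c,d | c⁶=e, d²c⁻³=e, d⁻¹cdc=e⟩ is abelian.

c·d = cd but d·c = c²d⁻¹, so c·d ≠ d·c and G is not abelian.

Answer: No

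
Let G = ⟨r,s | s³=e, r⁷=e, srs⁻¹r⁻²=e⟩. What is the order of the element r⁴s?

Compute successive powers until reaching e:
  (r⁴s)¹ = r⁴s, (r⁴s)² = r⁵s², (r⁴s)³ = e.
The smallest positive k with (r⁴s)ᵏ = e is 3.

Answer: 3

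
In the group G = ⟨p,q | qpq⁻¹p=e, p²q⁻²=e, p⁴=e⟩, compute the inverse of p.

The order of p is 4 (smallest k with pᵏ = e), so p⁻¹ = p³ = p³.
Check: p · (p³) → p · p³ = e, giving e as required.

Answer: p³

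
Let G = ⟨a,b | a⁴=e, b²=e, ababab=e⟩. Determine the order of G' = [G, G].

G' = [G, G] is generated by all commutators. The generator-pair commutators are: [a, b] = a²ba.
The subgroup they normally generate is {e, a², ab, ba³, a²ba, a³b, a²ba³, ba, aba², ba²b, a²ba²b, a³ba²}, of order 12.
Check: |G/G'| = 24/12 = 2 is the order of the abelianisation.

Answer: 12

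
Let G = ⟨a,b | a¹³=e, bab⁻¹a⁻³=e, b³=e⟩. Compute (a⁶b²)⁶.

Compute successive powers of (a⁶b²), reducing at each step:
  (a⁶b²)²: (a⁶b²) · a⁶ = a⁸b²;   (a⁸b²) · b² = a⁸b
  (a⁶b²)³: (a⁸b) · a⁶ = b;   b · b² = e
  (a⁶b²)⁴: e · a⁶ = a⁶;   (a⁶) · b² = a⁶b²
  (a⁶b²)⁵: (a⁶b²) · a⁶ = a⁸b²;   (a⁸b²) · b² = a⁸b
  (a⁶b²)⁶: (a⁸b) · a⁶ = b;   b · b² = e

Answer: e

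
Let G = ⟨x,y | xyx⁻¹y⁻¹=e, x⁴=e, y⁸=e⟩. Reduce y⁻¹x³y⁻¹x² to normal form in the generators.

Multiply left to right, reducing at each step:
  (y⁷) · x³ = x³y⁷
  (x³y⁷) · y⁻¹ = x³y⁶
  (x³y⁶) · x² = xy⁶

Answer: xy⁶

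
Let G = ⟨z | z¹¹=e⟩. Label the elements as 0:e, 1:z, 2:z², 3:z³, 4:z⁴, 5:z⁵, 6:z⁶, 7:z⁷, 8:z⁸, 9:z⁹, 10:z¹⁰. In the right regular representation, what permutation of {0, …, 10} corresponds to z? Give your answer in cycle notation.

(0 1 2 3 4 5 6 7 8 9 10)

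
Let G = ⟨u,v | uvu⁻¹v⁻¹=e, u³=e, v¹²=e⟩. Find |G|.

Enumerate words in the generators, reducing via the relations: the distinct elements are
  {e, u, v, uv, u², v², v³, v⁴, v⁵, v⁶, v⁷, v⁸, v⁹, uv², uv³, uv⁴, uv⁵, uv⁶, uv⁷, uv⁸, uv⁹, u²v, v¹¹, v¹⁰, uv¹¹, uv¹⁰, u²v², u²v³, u²v⁴, u²v⁵, u²v⁶, u²v⁷, u²v⁸, u²v⁹, u²v¹¹, u²v¹⁰}.
No further products give new elements, so |G| = 36.

Answer: 36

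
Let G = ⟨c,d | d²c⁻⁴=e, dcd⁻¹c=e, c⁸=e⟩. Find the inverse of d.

The order of d is 4 (smallest k with dᵏ = e), so d⁻¹ = d³ = d⁻¹.
Check: d · (d⁻¹) → d · d⁻¹ = e, giving e as required.

Answer: d⁻¹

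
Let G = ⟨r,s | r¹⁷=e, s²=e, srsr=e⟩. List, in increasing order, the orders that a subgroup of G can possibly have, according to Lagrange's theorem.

|G| = 34 = 2 · 17. By Lagrange's theorem the order of any subgroup divides 34; the divisors of 34 are 1, 2, 17, 34.

Answer: 1, 2, 17, 34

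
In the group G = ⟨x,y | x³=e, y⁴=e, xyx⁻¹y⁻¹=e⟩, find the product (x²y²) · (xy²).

Compute (x²y²) · (xy²) by multiplying left to right and reducing via the relations at each step:
  (x²y²) · x = y²
  (y²) · y² = e

Answer: e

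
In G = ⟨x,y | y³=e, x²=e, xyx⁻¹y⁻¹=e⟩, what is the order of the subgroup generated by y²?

|⟨y²⟩| equals the order of y². Compute successive powers until reaching e:
  (y²)¹ = y², (y²)² = y, (y²)³ = e.
The smallest positive k with (y²)ᵏ = e is 3, so |⟨y²⟩| = 3.

Answer: 3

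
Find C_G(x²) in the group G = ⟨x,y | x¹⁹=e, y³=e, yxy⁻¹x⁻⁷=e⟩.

⟨x²⟩ ⊆ C_G(x²) since powers of x² commute with x²; so |C_G(x²)| ≥ |⟨x²⟩| = 19.
By orbit–stabilizer, |C_G(x²)| = |G| / |conj. class of x²| = 57 / 3 = 19.
The 19 elements commuting with x² are {e, x, x², x³, x⁴, x⁵, x⁶, x⁷, x⁸, x⁹, x¹⁰, x¹¹, x¹², x¹³, x¹⁴, x¹⁵, x¹⁶, x¹⁷, x¹⁸}.

Answer: {e, x, x², x³, x⁴, x⁵, x⁶, x⁷, x⁸, x⁹, x¹⁰, x¹¹, x¹², x¹³, x¹⁴, x¹⁵, x¹⁶, x¹⁷, x¹⁸}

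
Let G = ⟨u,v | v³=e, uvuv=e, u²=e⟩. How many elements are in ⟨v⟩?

|⟨v⟩| equals the order of v. Compute successive powers until reaching e:
  v¹ = v, v² = v², v³ = e.
The smallest positive k with vᵏ = e is 3, so |⟨v⟩| = 3.

Answer: 3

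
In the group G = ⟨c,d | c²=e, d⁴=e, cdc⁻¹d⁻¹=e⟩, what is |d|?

Compute successive powers until reaching e:
  d¹ = d, d² = d², d³ = d³, d⁴ = e.
The smallest positive k with dᵏ = e is 4.

Answer: 4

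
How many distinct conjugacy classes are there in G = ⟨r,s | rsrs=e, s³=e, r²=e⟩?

The conjugacy classes (representative and size) are:
  [e] (size 1), [rs²] (size 3), [s²] (size 2).
Class equation: 1 + 3 + 2 = 6 = |G|. So G has 3 conjugacy classes.

Answer: 3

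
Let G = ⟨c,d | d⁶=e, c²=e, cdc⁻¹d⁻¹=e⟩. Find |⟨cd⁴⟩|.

|⟨cd⁴⟩| equals the order of cd⁴. Compute successive powers until reaching e:
  (cd⁴)¹ = cd⁴, (cd⁴)² = d², (cd⁴)³ = c, (cd⁴)⁴ = d⁴, (cd⁴)⁵ = cd², (cd⁴)⁶ = e.
The smallest positive k with (cd⁴)ᵏ = e is 6, so |⟨cd⁴⟩| = 6.

Answer: 6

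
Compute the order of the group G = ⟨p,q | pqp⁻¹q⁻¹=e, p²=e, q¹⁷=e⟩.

Enumerate words in the generators, reducing via the relations: the distinct elements are
  {e, p, q, pq, q², q³, q⁴, q⁵, q⁶, q⁷, q⁸, q⁹, pq², pq³, pq⁴, pq⁵, pq⁶, pq⁷, pq⁸, pq⁹, q¹², q¹³, q¹¹, q¹⁰, q¹⁴, q¹⁵, q¹⁶, pq¹², pq¹³, pq¹¹, pq¹⁰, pq¹⁴, pq¹⁵, pq¹⁶}.
No further products give new elements, so |G| = 34.

Answer: 34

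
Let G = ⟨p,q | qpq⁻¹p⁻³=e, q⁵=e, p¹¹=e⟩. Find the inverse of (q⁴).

The order of (q⁴) is 5 (smallest k with (q⁴)ᵏ = e), so (q⁴)⁻¹ = (q⁴)⁴ = q.
Check: (q⁴) · q → (q⁴) · q = e, giving e as required.

Answer: q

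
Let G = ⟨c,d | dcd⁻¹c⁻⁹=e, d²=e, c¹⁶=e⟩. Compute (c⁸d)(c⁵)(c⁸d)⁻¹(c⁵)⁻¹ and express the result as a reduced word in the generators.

[(c⁸d), (c⁵)] = (c⁸d)·(c⁵)·(c⁸d)⁻¹·(c⁵)⁻¹.
  (c⁸d) · (c⁵) = c⁵d
  (c⁵d) · (c⁸d) = c¹³
  (c¹³) · (c¹¹) = c⁸

Answer: c⁸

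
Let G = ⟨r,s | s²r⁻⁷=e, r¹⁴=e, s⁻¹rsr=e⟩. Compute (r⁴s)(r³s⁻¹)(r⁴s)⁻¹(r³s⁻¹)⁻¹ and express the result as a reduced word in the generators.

[(r⁴s), (r³s⁻¹)] = (r⁴s)·(r³s⁻¹)·(r⁴s)⁻¹·(r³s⁻¹)⁻¹.
  (r⁴s) · (r³s⁻¹) = r
  r · (r⁴s⁻¹) = r⁵s⁻¹
  (r⁵s⁻¹) · (r³s) = r²

Answer: r²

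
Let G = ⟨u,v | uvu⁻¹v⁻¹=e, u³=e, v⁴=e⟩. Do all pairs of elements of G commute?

Each pair of generators commutes: u·v = uv = v·u. Since the generators pairwise commute, every element of G commutes with every other, so G is abelian.

Answer: Yes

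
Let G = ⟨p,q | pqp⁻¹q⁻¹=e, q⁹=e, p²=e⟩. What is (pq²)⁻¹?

The order of (pq²) is 18 (smallest k with (pq²)ᵏ = e), so (pq²)⁻¹ = (pq²)¹⁷ = pq⁷.
Check: (pq²) · (pq⁷) → (pq²) · p = q²;   (q²) · q⁷ = e, giving e as required.

Answer: pq⁷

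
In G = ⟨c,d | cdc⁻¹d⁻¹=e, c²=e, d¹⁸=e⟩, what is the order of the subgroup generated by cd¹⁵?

|⟨cd¹⁵⟩| equals the order of cd¹⁵. Compute successive powers until reaching e:
  (cd¹⁵)¹ = cd¹⁵, (cd¹⁵)² = d¹², (cd¹⁵)³ = cd⁹, (cd¹⁵)⁴ = d⁶, (cd¹⁵)⁵ = cd³, (cd¹⁵)⁶ = e.
The smallest positive k with (cd¹⁵)ᵏ = e is 6, so |⟨cd¹⁵⟩| = 6.

Answer: 6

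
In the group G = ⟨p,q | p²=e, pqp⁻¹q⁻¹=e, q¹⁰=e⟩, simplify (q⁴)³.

Compute successive powers of (q⁴), reducing at each step:
  (q⁴)²: (q⁴) · q⁴ = q⁸
  (q⁴)³: (q⁸) · q⁴ = q²

Answer: q²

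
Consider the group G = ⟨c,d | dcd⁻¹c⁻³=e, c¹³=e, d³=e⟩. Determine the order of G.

Enumerate words in the generators, reducing via the relations: the distinct elements are
  {c, d, e, cd, c², c³, c⁴, c⁵, c⁶, c⁷, c⁸, c⁹, d², cd², c²d, c³d, c¹², c¹¹, c¹⁰, c⁴d, c⁵d, c⁶d, c⁷d, c⁸d, c⁹d, c²d², c³d², c¹²d, c¹¹d, c¹⁰d, c⁴d², c⁵d², c⁶d², c⁷d², c⁸d², c⁹d², c¹²d², c¹¹d², c¹⁰d²}.
No further products give new elements, so |G| = 39.

Answer: 39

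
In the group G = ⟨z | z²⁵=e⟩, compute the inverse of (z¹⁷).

The order of (z¹⁷) is 25 (smallest k with (z¹⁷)ᵏ = e), so (z¹⁷)⁻¹ = (z¹⁷)²⁴ = z⁸.
Check: (z¹⁷) · (z⁸) → (z¹⁷) · z⁸ = e, giving e as required.

Answer: z⁸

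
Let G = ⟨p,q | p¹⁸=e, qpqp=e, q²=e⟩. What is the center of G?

An element z ∈ Z(G) iff z commutes with every generator.
For example p⁹ is central: (p⁹)·p = p¹⁰ = p·(p⁹); (p⁹)·q = p⁹q = q·(p⁹).
Whereas p ∉ Z(G) since p·q = pq ≠ p¹⁷q = q·p.
Checking each of the 36 elements this way gives Z(G) = {e, p⁹}, of order 2.

Answer: {e, p⁹}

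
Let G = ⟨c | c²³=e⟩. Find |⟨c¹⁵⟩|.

|⟨c¹⁵⟩| equals the order of c¹⁵. Compute successive powers until reaching e:
  (c¹⁵)¹ = c¹⁵, (c¹⁵)² = c⁷, (c¹⁵)³ = c²², (c¹⁵)⁴ = c¹⁴, (c¹⁵)⁵ = c⁶, (c¹⁵)⁶ = c²¹, (c¹⁵)⁷ = c¹³, (c¹⁵)⁸ = c⁵, (c¹⁵)⁹ = c²⁰, (c¹⁵)¹⁰ = c¹², (c¹⁵)¹¹ = c⁴, (c¹⁵)¹² = c¹⁹, (c¹⁵)¹³ = c¹¹, (c¹⁵)¹⁴ = c³, (c¹⁵)¹⁵ = c¹⁸, (c¹⁵)¹⁶ = c¹⁰, (c¹⁵)¹⁷ = c², (c¹⁵)¹⁸ = c¹⁷, (c¹⁵)¹⁹ = c⁹, (c¹⁵)²⁰ = c, (c¹⁵)²¹ = c¹⁶, (c¹⁵)²² = c⁸, (c¹⁵)²³ = e.
The smallest positive k with (c¹⁵)ᵏ = e is 23, so |⟨c¹⁵⟩| = 23.

Answer: 23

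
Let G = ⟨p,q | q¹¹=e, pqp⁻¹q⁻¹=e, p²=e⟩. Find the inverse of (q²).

The order of (q²) is 11 (smallest k with (q²)ᵏ = e), so (q²)⁻¹ = (q²)¹⁰ = q⁹.
Check: (q²) · (q⁹) → (q²) · q⁹ = e, giving e as required.

Answer: q⁹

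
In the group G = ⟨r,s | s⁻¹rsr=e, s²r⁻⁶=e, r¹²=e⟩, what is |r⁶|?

Compute successive powers until reaching e:
  (r⁶)¹ = r⁶, (r⁶)² = e.
The smallest positive k with (r⁶)ᵏ = e is 2.

Answer: 2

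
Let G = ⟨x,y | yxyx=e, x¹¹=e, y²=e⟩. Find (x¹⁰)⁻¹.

The order of (x¹⁰) is 11 (smallest k with (x¹⁰)ᵏ = e), so (x¹⁰)⁻¹ = (x¹⁰)¹⁰ = x.
Check: (x¹⁰) · x → (x¹⁰) · x = e, giving e as required.

Answer: x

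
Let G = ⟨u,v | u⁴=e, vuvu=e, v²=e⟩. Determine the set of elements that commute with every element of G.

An element z ∈ Z(G) iff z commutes with every generator.
For example u² is central: (u²)·u = u³ = u·(u²); (u²)·v = u²v = v·(u²).
Whereas u ∉ Z(G) since u·v = uv ≠ u³v = v·u.
Checking each of the 8 elements this way gives Z(G) = {e, u²}, of order 2.

Answer: {e, u²}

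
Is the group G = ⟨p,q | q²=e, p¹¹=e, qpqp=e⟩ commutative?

p·q = pq but q·p = p¹⁰q, so p·q ≠ q·p and G is not abelian.

Answer: No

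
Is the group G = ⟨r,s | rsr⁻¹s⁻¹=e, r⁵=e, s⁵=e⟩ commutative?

Each pair of generators commutes: r·s = rs = s·r. Since the generators pairwise commute, every element of G commutes with every other, so G is abelian.

Answer: Yes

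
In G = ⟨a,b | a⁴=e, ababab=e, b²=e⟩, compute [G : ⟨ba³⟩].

First find ord(ba³) by computing successive powers:
  (ba³)¹ = ba³, (ba³)² = ab, (ba³)³ = e.
So |⟨ba³⟩| = ord(ba³) = 3. With |G| = 24, by Lagrange [G : ⟨ba³⟩] = 24/3 = 8.

Answer: 8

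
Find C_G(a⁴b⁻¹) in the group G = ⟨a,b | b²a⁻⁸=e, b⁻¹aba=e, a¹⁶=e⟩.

⟨a⁴b⁻¹⟩ ⊆ C_G(a⁴b⁻¹) since powers of a⁴b⁻¹ commute with a⁴b⁻¹; so |C_G(a⁴b⁻¹)| ≥ |⟨a⁴b⁻¹⟩| = 4.
By orbit–stabilizer, |C_G(a⁴b⁻¹)| = |G| / |conj. class of a⁴b⁻¹| = 32 / 8 = 4.
The 4 elements commuting with a⁴b⁻¹ are {e, a⁸, a⁴b, a⁴b⁻¹}.

Answer: {e, a⁸, a⁴b, a⁴b⁻¹}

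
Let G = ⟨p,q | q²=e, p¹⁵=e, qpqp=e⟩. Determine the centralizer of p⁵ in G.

⟨p⁵⟩ ⊆ C_G(p⁵) since powers of p⁵ commute with p⁵; so |C_G(p⁵)| ≥ |⟨p⁵⟩| = 3.
By orbit–stabilizer, |C_G(p⁵)| = |G| / |conj. class of p⁵| = 30 / 2 = 15.
The 15 elements commuting with p⁵ are {e, p, p², p³, p⁴, p⁵, p⁶, p⁷, p⁸, p⁹, p¹⁰, p¹¹, p¹², p¹³, p¹⁴}.

Answer: {e, p, p², p³, p⁴, p⁵, p⁶, p⁷, p⁸, p⁹, p¹⁰, p¹¹, p¹², p¹³, p¹⁴}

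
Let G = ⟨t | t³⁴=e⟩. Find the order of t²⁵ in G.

Compute successive powers until reaching e:
  (t²⁵)¹ = t²⁵, (t²⁵)² = t¹⁶, (t²⁵)³ = t⁷, (t²⁵)⁴ = t³², (t²⁵)⁵ = t²³, (t²⁵)⁶ = t¹⁴, (t²⁵)⁷ = t⁵, (t²⁵)⁸ = t³⁰, (t²⁵)⁹ = t²¹, (t²⁵)¹⁰ = t¹², (t²⁵)¹¹ = t³, (t²⁵)¹² = t²⁸, (t²⁵)¹³ = t¹⁹, (t²⁵)¹⁴ = t¹⁰, (t²⁵)¹⁵ = t, (t²⁵)¹⁶ = t²⁶, (t²⁵)¹⁷ = t¹⁷, (t²⁵)¹⁸ = t⁸, (t²⁵)¹⁹ = t³³, (t²⁵)²⁰ = t²⁴, (t²⁵)²¹ = t¹⁵, (t²⁵)²² = t⁶, (t²⁵)²³ = t³¹, (t²⁵)²⁴ = t²², (t²⁵)²⁵ = t¹³, (t²⁵)²⁶ = t⁴, (t²⁵)²⁷ = t²⁹, (t²⁵)²⁸ = t²⁰, (t²⁵)²⁹ = t¹¹, (t²⁵)³⁰ = t², (t²⁵)³¹ = t²⁷, (t²⁵)³² = t¹⁸, (t²⁵)³³ = t⁹, (t²⁵)³⁴ = e.
The smallest positive k with (t²⁵)ᵏ = e is 34.

Answer: 34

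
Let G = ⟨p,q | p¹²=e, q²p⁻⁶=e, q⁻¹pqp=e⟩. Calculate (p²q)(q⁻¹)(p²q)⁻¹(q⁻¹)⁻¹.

[(p²q), (q⁻¹)] = (p²q)·(q⁻¹)·(p²q)⁻¹·(q⁻¹)⁻¹.
  (p²q) · (q⁻¹) = p²
  (p²) · (p²q⁻¹) = p⁴q⁻¹
  (p⁴q⁻¹) · q = p⁴

Answer: p⁴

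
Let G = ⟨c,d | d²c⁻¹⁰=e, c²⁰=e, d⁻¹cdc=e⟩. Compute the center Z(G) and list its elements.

An element z ∈ Z(G) iff z commutes with every generator.
For example c¹⁰ is central: (c¹⁰)·c = c¹¹ = c·(c¹⁰); (c¹⁰)·d = d⁻¹ = d·(c¹⁰).
Whereas c ∉ Z(G) since c·d = cd ≠ c⁹d⁻¹ = d·c.
Checking each of the 40 elements this way gives Z(G) = {e, c¹⁰}, of order 2.

Answer: {e, c¹⁰}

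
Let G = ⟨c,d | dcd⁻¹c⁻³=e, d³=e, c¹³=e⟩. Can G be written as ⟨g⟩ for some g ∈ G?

Every cyclic group is abelian. But c·d = cd while d·c = c³d, so c·d ≠ d·c and G is not abelian. Hence G is not cyclic.

Answer: No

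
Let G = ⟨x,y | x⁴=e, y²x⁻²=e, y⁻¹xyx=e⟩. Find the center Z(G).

An element z ∈ Z(G) iff z commutes with every generator.
For example x² is central: (x²)·x = x³ = x·(x²); (x²)·y = y⁻¹ = y·(x²).
Whereas x ∉ Z(G) since x·y = xy ≠ xy⁻¹ = y·x.
Checking each of the 8 elements this way gives Z(G) = {e, x²}, of order 2.

Answer: {e, x²}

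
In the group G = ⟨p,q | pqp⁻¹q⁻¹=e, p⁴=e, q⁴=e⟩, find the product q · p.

Compute q · p by multiplying left to right and reducing via the relations at each step:
  q · p = pq

Answer: pq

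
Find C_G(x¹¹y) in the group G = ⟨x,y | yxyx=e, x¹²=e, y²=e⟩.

⟨x¹¹y⟩ ⊆ C_G(x¹¹y) since powers of x¹¹y commute with x¹¹y; so |C_G(x¹¹y)| ≥ |⟨x¹¹y⟩| = 2.
By orbit–stabilizer, |C_G(x¹¹y)| = |G| / |conj. class of x¹¹y| = 24 / 6 = 4.
The 4 elements commuting with x¹¹y are {e, x⁶, x¹¹y, x⁵y}.

Answer: {e, x⁶, x¹¹y, x⁵y}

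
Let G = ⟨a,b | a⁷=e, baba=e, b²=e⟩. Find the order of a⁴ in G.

Compute successive powers until reaching e:
  (a⁴)¹ = a⁴, (a⁴)² = a, (a⁴)³ = a⁵, (a⁴)⁴ = a², (a⁴)⁵ = a⁶, (a⁴)⁶ = a³, (a⁴)⁷ = e.
The smallest positive k with (a⁴)ᵏ = e is 7.

Answer: 7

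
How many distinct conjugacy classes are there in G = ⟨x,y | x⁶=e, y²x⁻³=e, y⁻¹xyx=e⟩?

The conjugacy classes (representative and size) are:
  [e] (size 1), [x] (size 2), [x²] (size 2), [x³] (size 1), [xy⁻¹] (size 3), [x²y⁻¹] (size 3).
Class equation: 1 + 2 + 2 + 1 + 3 + 3 = 12 = |G|. So G has 6 conjugacy classes.

Answer: 6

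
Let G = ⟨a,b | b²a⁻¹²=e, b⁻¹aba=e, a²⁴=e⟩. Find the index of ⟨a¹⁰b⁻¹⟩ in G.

First find ord(a¹⁰b⁻¹) by computing successive powers:
  (a¹⁰b⁻¹)¹ = a¹⁰b⁻¹, (a¹⁰b⁻¹)² = a¹², (a¹⁰b⁻¹)³ = a¹⁰b, (a¹⁰b⁻¹)⁴ = e.
So |⟨a¹⁰b⁻¹⟩| = ord(a¹⁰b⁻¹) = 4. With |G| = 48, by Lagrange [G : ⟨a¹⁰b⁻¹⟩] = 48/4 = 12.

Answer: 12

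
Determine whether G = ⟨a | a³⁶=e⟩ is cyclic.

|G| = 36. The element a has order 36 (its powers give 36 distinct elements), so ⟨a⟩ = G and G is cyclic.

Answer: Yes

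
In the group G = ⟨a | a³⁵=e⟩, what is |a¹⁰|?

Compute successive powers until reaching e:
  (a¹⁰)¹ = a¹⁰, (a¹⁰)² = a²⁰, (a¹⁰)³ = a³⁰, (a¹⁰)⁴ = a⁵, (a¹⁰)⁵ = a¹⁵, (a¹⁰)⁶ = a²⁵, (a¹⁰)⁷ = e.
The smallest positive k with (a¹⁰)ᵏ = e is 7.

Answer: 7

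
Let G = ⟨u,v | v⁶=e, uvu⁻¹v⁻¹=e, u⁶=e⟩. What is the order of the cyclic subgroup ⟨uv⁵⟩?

|⟨uv⁵⟩| equals the order of uv⁵. Compute successive powers until reaching e:
  (uv⁵)¹ = uv⁵, (uv⁵)² = u²v⁴, (uv⁵)³ = u³v³, (uv⁵)⁴ = u⁴v², (uv⁵)⁵ = u⁵v, (uv⁵)⁶ = e.
The smallest positive k with (uv⁵)ᵏ = e is 6, so |⟨uv⁵⟩| = 6.

Answer: 6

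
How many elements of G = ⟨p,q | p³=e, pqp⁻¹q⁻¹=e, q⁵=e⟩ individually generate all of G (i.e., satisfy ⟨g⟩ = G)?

G is cyclic of order 15. An element generates G iff its order is 15, and a cyclic group of order 15 has exactly φ(15) = 8 such elements.

Answer: 8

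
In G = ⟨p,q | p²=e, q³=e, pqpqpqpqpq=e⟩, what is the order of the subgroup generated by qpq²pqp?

|⟨qpq²pqp⟩| equals the order of qpq²pqp. Compute successive powers until reaching e:
  (qpq²pqp)¹ = qpq²pqp, (qpq²pqp)² = pq²pqpq², (qpq²pqp)³ = e.
The smallest positive k with (qpq²pqp)ᵏ = e is 3, so |⟨qpq²pqp⟩| = 3.

Answer: 3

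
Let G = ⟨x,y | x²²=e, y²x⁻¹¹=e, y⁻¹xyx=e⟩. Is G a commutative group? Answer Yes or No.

x·y = xy but y·x = x¹⁰y⁻¹, so x·y ≠ y·x and G is not abelian.

Answer: No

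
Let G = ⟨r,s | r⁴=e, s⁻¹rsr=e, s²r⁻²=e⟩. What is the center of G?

An element z ∈ Z(G) iff z commutes with every generator.
For example r² is central: (r²)·r = r³ = r·(r²); (r²)·s = s⁻¹ = s·(r²).
Whereas r ∉ Z(G) since r·s = rs ≠ rs⁻¹ = s·r.
Checking each of the 8 elements this way gives Z(G) = {e, r²}, of order 2.

Answer: {e, r²}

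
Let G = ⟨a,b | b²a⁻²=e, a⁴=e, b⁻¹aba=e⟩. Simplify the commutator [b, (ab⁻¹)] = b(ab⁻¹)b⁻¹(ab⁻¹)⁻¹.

[b, (ab⁻¹)] = b·(ab⁻¹)·b⁻¹·(ab⁻¹)⁻¹.
  b · (ab⁻¹) = a³
  (a³) · (b⁻¹) = ab
  (ab) · (ab) = a²

Answer: a²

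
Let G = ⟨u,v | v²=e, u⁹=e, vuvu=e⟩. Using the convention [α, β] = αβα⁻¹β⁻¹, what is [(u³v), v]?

[(u³v), v] = (u³v)·v·(u³v)⁻¹·v⁻¹.
  (u³v) · v = u³
  (u³) · (u³v) = u⁶v
  (u⁶v) · v = u⁶

Answer: u⁶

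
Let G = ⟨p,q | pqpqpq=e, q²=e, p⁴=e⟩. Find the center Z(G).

An element z ∈ Z(G) iff z commutes with every generator.
For example e is central: e·p = p = p·e; e·q = q = q·e.
Whereas p ∉ Z(G) since p·q = pq ≠ qp = q·p.
Checking each of the 24 elements this way gives Z(G) = {e}, of order 1.

Answer: {e}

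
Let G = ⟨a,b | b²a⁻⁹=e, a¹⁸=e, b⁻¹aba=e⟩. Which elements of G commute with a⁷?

⟨a⁷⟩ ⊆ C_G(a⁷) since powers of a⁷ commute with a⁷; so |C_G(a⁷)| ≥ |⟨a⁷⟩| = 18.
By orbit–stabilizer, |C_G(a⁷)| = |G| / |conj. class of a⁷| = 36 / 2 = 18.
The 18 elements commuting with a⁷ are {e, a, a², a³, a⁴, a⁵, a⁶, a⁷, a⁸, a⁹, a¹⁰, a¹¹, a¹², a¹³, a¹⁴, a¹⁵, a¹⁶, a¹⁷}.

Answer: {e, a, a², a³, a⁴, a⁵, a⁶, a⁷, a⁸, a⁹, a¹⁰, a¹¹, a¹², a¹³, a¹⁴, a¹⁵, a¹⁶, a¹⁷}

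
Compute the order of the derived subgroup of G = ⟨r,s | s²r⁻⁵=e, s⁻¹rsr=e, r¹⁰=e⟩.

G' = [G, G] is generated by all commutators. The generator-pair commutators are: [r, s] = r².
The subgroup they normally generate is {e, r², r⁴, r⁶, r⁸}, of order 5.
Check: |G/G'| = 20/5 = 4 is the order of the abelianisation.

Answer: 5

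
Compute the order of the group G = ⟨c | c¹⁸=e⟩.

G is generated by a single element, so G is cyclic. The relator gives c¹⁸ = e and no smaller power is forced to be e, so the 18 powers {c, e, c², c³, c⁴, c⁵, c⁶, c⁷, c⁸, c⁹, c¹², c¹³, c¹¹, c¹⁰, c¹⁴, c¹⁵, c¹⁶, c¹⁷} are distinct. Hence |G| = 18.

Answer: 18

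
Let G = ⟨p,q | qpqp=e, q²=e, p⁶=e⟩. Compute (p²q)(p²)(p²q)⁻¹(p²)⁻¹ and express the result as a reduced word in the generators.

[(p²q), (p²)] = (p²q)·(p²)·(p²q)⁻¹·(p²)⁻¹.
  (p²q) · (p²) = q
  q · (p²q) = p⁴
  (p⁴) · (p⁴) = p²

Answer: p²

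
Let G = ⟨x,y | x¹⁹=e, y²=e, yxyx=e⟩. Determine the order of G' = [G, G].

G' = [G, G] is generated by all commutators. The generator-pair commutators are: [x, y] = x².
The subgroup they normally generate is {e, x, x², x³, x⁴, x⁵, x⁶, x⁷, x⁸, x⁹, x¹⁰, x¹¹, x¹², x¹³, x¹⁴, x¹⁵, x¹⁶, x¹⁷, x¹⁸}, of order 19.
Check: |G/G'| = 38/19 = 2 is the order of the abelianisation.

Answer: 19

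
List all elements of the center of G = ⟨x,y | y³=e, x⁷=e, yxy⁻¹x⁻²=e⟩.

An element z ∈ Z(G) iff z commutes with every generator.
For example e is central: e·x = x = x·e; e·y = y = y·e.
Whereas x ∉ Z(G) since x·y = xy ≠ x²y = y·x.
Checking each of the 21 elements this way gives Z(G) = {e}, of order 1.

Answer: {e}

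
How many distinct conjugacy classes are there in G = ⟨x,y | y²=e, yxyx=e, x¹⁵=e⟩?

The conjugacy classes (representative and size) are:
  [e] (size 1), [x¹⁴] (size 2), [x²] (size 2), [x³] (size 2), [x⁴] (size 2), [x¹⁰] (size 2), [x⁹] (size 2), [x⁷] (size 2), [x¹³y] (size 15).
Class equation: 1 + 2 + 2 + 2 + 2 + 2 + 2 + 2 + 15 = 30 = |G|. So G has 9 conjugacy classes.

Answer: 9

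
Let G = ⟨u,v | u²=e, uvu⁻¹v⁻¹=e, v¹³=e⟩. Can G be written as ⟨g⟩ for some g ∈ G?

|G| = 26. The element uv has order 26 (its powers give 26 distinct elements), so ⟨uv⟩ = G and G is cyclic.

Answer: Yes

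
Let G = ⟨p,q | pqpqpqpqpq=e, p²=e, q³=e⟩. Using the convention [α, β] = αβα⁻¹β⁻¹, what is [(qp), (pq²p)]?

[(qp), (pq²p)] = (qp)·(pq²p)·(qp)⁻¹·(pq²p)⁻¹.
  (qp) · (pq²p) = p
  p · (pq²) = q²
  (q²) · (pqp) = q²pqp

Answer: q²pqp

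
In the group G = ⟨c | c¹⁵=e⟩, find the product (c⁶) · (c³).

Compute (c⁶) · (c³) by multiplying left to right and reducing via the relations at each step:
  (c⁶) · c³ = c⁹

Answer: c⁹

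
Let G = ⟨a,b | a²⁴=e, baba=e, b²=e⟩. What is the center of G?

An element z ∈ Z(G) iff z commutes with every generator.
For example a¹² is central: (a¹²)·a = a¹³ = a·(a¹²); (a¹²)·b = a¹²b = b·(a¹²).
Whereas a ∉ Z(G) since a·b = ab ≠ a²³b = b·a.
Checking each of the 48 elements this way gives Z(G) = {e, a¹²}, of order 2.

Answer: {e, a¹²}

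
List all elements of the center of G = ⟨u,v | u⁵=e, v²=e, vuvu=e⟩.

An element z ∈ Z(G) iff z commutes with every generator.
For example e is central: e·u = u = u·e; e·v = v = v·e.
Whereas u ∉ Z(G) since u·v = uv ≠ u⁴v = v·u.
Checking each of the 10 elements this way gives Z(G) = {e}, of order 1.

Answer: {e}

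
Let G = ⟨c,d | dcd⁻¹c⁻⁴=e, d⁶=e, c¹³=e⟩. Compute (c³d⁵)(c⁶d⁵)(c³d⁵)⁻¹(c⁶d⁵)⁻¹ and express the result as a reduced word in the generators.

[(c³d⁵), (c⁶d⁵)] = (c³d⁵)·(c⁶d⁵)·(c³d⁵)⁻¹·(c⁶d⁵)⁻¹.
  (c³d⁵) · (c⁶d⁵) = c¹¹d⁴
  (c¹¹d⁴) · (cd) = c⁷d⁵
  (c⁷d⁵) · (c²d) = c

Answer: c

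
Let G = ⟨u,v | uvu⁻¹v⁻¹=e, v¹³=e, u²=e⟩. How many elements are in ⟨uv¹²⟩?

|⟨uv¹²⟩| equals the order of uv¹². Compute successive powers until reaching e:
  (uv¹²)¹ = uv¹², (uv¹²)² = v¹¹, (uv¹²)³ = uv¹⁰, (uv¹²)⁴ = v⁹, (uv¹²)⁵ = uv⁸, (uv¹²)⁶ = v⁷, (uv¹²)⁷ = uv⁶, (uv¹²)⁸ = v⁵, (uv¹²)⁹ = uv⁴, (uv¹²)¹⁰ = v³, (uv¹²)¹¹ = uv², (uv¹²)¹² = v, (uv¹²)¹³ = u, (uv¹²)¹⁴ = v¹², (uv¹²)¹⁵ = uv¹¹, (uv¹²)¹⁶ = v¹⁰, (uv¹²)¹⁷ = uv⁹, (uv¹²)¹⁸ = v⁸, (uv¹²)¹⁹ = uv⁷, (uv¹²)²⁰ = v⁶, (uv¹²)²¹ = uv⁵, (uv¹²)²² = v⁴, (uv¹²)²³ = uv³, (uv¹²)²⁴ = v², (uv¹²)²⁵ = uv, (uv¹²)²⁶ = e.
The smallest positive k with (uv¹²)ᵏ = e is 26, so |⟨uv¹²⟩| = 26.

Answer: 26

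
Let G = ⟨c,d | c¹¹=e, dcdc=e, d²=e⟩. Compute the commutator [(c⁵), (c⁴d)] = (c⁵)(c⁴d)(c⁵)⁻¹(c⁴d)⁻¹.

[(c⁵), (c⁴d)] = (c⁵)·(c⁴d)·(c⁵)⁻¹·(c⁴d)⁻¹.
  (c⁵) · (c⁴d) = c⁹d
  (c⁹d) · (c⁶) = c³d
  (c³d) · (c⁴d) = c¹⁰

Answer: c¹⁰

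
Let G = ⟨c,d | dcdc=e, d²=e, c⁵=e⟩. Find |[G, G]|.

G' = [G, G] is generated by all commutators. The generator-pair commutators are: [c, d] = c².
The subgroup they normally generate is {e, c, c², c³, c⁴}, of order 5.
Check: |G/G'| = 10/5 = 2 is the order of the abelianisation.

Answer: 5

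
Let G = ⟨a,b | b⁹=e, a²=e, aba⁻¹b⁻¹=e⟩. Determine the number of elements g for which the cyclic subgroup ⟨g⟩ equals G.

G is cyclic of order 18. An element generates G iff its order is 18, and a cyclic group of order 18 has exactly φ(18) = 6 such elements.

Answer: 6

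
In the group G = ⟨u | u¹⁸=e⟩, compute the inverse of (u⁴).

The order of (u⁴) is 9 (smallest k with (u⁴)ᵏ = e), so (u⁴)⁻¹ = (u⁴)⁸ = u¹⁴.
Check: (u⁴) · (u¹⁴) → (u⁴) · u¹⁴ = e, giving e as required.

Answer: u¹⁴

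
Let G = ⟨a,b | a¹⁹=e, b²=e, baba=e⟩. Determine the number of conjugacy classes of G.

The conjugacy classes (representative and size) are:
  [e] (size 1), [a¹⁸] (size 2), [a²] (size 2), [a¹⁶] (size 2), [a⁴] (size 2), [a¹⁴] (size 2), [a¹³] (size 2), [a¹²] (size 2), [a⁸] (size 2), [a⁹] (size 2), [b] (size 19).
Class equation: 1 + 2 + 2 + 2 + 2 + 2 + 2 + 2 + 2 + 2 + 19 = 38 = |G|. So G has 11 conjugacy classes.

Answer: 11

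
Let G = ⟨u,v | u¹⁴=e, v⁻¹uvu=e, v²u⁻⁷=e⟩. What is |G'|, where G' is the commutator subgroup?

G' = [G, G] is generated by all commutators. The generator-pair commutators are: [u, v] = u².
The subgroup they normally generate is {e, u², u⁴, u⁶, u⁸, u¹⁰, u¹²}, of order 7.
Check: |G/G'| = 28/7 = 4 is the order of the abelianisation.

Answer: 7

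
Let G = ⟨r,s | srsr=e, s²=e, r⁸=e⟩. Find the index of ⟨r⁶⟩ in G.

First find ord(r⁶) by computing successive powers:
  (r⁶)¹ = r⁶, (r⁶)² = r⁴, (r⁶)³ = r², (r⁶)⁴ = e.
So |⟨r⁶⟩| = ord(r⁶) = 4. With |G| = 16, by Lagrange [G : ⟨r⁶⟩] = 16/4 = 4.

Answer: 4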